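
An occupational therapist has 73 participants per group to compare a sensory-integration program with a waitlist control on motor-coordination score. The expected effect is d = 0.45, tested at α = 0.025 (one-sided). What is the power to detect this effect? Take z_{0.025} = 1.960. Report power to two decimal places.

For two equal groups, power = Φ(d·√(n/2) − z_{α}).
d·√(n/2) = 0.45 × √(73/2) = 0.45 × 6.042 = 2.719.
z_β = 2.719 − 1.960 = 0.759.
Power = Φ(0.759) = 0.776.

power ≈ 0.78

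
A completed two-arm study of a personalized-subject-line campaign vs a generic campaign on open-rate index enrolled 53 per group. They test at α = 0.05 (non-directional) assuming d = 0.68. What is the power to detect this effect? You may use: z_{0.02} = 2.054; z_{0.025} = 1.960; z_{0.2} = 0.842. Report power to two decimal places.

For two equal groups, power = Φ(d·√(n/2) − z_{α/2}).
d·√(n/2) = 0.68 × √(53/2) = 0.68 × 5.148 = 3.501.
z_β = 3.501 − 1.960 = 1.541.
Power = Φ(1.541) = 0.938.

power ≈ 0.94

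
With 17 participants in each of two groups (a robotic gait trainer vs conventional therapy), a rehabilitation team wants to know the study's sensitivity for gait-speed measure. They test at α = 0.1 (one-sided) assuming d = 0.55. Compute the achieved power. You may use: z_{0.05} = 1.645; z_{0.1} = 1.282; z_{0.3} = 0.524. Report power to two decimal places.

For two equal groups, power = Φ(d·√(n/2) − z_{α}).
d·√(n/2) = 0.55 × √(17/2) = 0.55 × 2.915 = 1.604.
z_β = 1.604 − 1.282 = 0.322.
Power = Φ(0.322) = 0.626.

power ≈ 0.63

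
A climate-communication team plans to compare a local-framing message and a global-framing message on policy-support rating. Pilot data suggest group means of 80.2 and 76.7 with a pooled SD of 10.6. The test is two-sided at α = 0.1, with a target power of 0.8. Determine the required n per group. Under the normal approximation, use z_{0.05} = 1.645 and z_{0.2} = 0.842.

n = 114 per group

Cohen's d = |M₁ − M₂| / SD_pooled = |80.2 − 76.7| / 10.6 = 3.5 / 10.6 = 0.330.
For two independent groups with equal n: n = 2·((z_{α/2} + z_β) / d)².
z_{α/2} + z_β = 1.645 + 0.842 = 2.487.
n = 2 × (2.487 / 0.330)² = 2 × 7.536² = 2 × 56.80 = 113.6.
Round up to the next whole participant.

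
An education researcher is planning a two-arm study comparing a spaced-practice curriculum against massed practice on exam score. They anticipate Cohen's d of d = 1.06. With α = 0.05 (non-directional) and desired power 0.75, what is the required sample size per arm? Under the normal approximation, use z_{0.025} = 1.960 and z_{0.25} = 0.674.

For two independent groups with equal n: n = 2·((z_{α/2} + z_β) / d)².
z_{α/2} + z_β = 1.960 + 0.674 = 2.634.
n = 2 × (2.634 / 1.06)² = 2 × 2.485² = 2 × 6.17 = 12.3.
Round up to the next whole participant.

n = 13 per group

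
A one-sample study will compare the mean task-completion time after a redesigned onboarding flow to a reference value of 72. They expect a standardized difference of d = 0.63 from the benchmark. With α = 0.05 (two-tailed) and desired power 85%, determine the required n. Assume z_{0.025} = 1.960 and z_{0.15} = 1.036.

n = 23

For a one-sample test: n = ((z_{α/2} + z_β) / d)².
z_{α/2} + z_β = 1.960 + 1.036 = 2.996.
n = (2.996 / 0.63)² = 4.756² = 22.62.
Round up.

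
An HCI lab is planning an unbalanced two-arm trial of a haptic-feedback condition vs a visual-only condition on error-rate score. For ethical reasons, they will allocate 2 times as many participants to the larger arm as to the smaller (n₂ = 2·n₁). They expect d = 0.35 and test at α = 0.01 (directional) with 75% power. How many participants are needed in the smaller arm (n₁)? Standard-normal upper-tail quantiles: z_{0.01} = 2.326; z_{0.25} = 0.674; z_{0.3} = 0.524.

n₁ = 111

With allocation ratio k = n₂/n₁ = 2, Var(x̄₁−x̄₂) = σ²(1/n₁ + 1/(k·n₁)) = σ²·(k+1)/(k·n₁).
So n₁ = (1 + 1/k)·((z_{α} + z_β)/d)² = 1.500 × (3.000/0.35)².
n₁ = 1.500 × 73.47 = 110.2.
Round up: n₁ = 111, giving n₂ = 2 × 111 = 222.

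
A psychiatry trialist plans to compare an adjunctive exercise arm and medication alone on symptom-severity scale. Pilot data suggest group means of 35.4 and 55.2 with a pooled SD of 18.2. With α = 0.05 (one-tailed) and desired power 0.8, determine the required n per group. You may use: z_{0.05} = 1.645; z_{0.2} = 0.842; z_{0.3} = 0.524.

Cohen's d = |M₁ − M₂| / SD_pooled = |35.4 − 55.2| / 18.2 = 19.8 / 18.2 = 1.088.
For two independent groups with equal n: n = 2·((z_{α} + z_β) / d)².
z_{α} + z_β = 1.645 + 0.842 = 2.487.
n = 2 × (2.487 / 1.088)² = 2 × 2.286² = 2 × 5.23 = 10.5.
Round up to the next whole participant.

n = 11 per group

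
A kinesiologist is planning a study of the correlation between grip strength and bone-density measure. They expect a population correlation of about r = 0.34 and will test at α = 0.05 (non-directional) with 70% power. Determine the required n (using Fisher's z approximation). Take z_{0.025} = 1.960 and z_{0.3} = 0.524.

Fisher's z: C = ½·ln((1+r)/(1−r)) = ½·ln(2.0303) = 0.3541.
n = ((z_{α/2} + z_β)/C)² + 3.
(1.960 + 0.524) / 0.3541 = 2.484 / 0.3541 = 7.015.
n = 7.015² + 3 = 49.21 + 3 = 52.2.
Round up.

n = 53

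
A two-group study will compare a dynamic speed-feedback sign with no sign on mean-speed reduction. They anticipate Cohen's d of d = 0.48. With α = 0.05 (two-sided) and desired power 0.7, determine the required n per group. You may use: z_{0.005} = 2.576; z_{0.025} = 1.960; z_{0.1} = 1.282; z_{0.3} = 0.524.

n = 54 per group

For two independent groups with equal n: n = 2·((z_{α/2} + z_β) / d)².
z_{α/2} + z_β = 1.960 + 0.524 = 2.484.
n = 2 × (2.484 / 0.48)² = 2 × 5.175² = 2 × 26.78 = 53.6.
Round up to the next whole participant.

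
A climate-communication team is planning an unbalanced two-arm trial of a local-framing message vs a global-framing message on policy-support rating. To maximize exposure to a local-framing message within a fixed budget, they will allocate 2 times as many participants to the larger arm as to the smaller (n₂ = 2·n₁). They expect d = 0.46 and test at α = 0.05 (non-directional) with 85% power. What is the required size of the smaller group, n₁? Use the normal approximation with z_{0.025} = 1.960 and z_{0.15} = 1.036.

With allocation ratio k = n₂/n₁ = 2, Var(x̄₁−x̄₂) = σ²(1/n₁ + 1/(k·n₁)) = σ²·(k+1)/(k·n₁).
So n₁ = (1 + 1/k)·((z_{α/2} + z_β)/d)² = 1.500 × (2.996/0.46)².
n₁ = 1.500 × 42.42 = 63.6.
Round up: n₁ = 64, giving n₂ = 2 × 64 = 128.

n₁ = 64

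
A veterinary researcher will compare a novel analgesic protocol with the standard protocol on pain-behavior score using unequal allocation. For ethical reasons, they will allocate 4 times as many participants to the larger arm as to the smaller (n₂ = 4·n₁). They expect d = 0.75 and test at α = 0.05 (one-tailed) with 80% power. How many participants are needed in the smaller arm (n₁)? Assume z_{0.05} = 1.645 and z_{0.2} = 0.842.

With allocation ratio k = n₂/n₁ = 4, Var(x̄₁−x̄₂) = σ²(1/n₁ + 1/(k·n₁)) = σ²·(k+1)/(k·n₁).
So n₁ = (1 + 1/k)·((z_{α} + z_β)/d)² = 1.250 × (2.487/0.75)².
n₁ = 1.250 × 11.00 = 13.7.
Round up: n₁ = 14, giving n₂ = 4 × 14 = 56.

n₁ = 14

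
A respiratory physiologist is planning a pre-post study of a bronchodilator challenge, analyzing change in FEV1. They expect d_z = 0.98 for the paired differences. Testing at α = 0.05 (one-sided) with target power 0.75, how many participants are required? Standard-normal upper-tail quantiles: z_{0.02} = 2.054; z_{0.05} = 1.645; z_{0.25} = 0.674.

For a paired (one-sample on differences) test: n = ((z_{α} + z_β) / d)².
z_{α} + z_β = 1.645 + 0.674 = 2.319.
n = (2.319 / 0.98)² = 2.366² = 5.60.
Round up.

n = 6 pairs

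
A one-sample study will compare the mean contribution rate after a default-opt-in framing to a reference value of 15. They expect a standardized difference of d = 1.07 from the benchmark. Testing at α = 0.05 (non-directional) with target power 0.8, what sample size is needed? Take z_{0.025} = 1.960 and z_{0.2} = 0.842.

For a one-sample test: n = ((z_{α/2} + z_β) / d)².
z_{α/2} + z_β = 1.960 + 0.842 = 2.802.
n = (2.802 / 1.07)² = 2.619² = 6.86.
Round up.

n = 7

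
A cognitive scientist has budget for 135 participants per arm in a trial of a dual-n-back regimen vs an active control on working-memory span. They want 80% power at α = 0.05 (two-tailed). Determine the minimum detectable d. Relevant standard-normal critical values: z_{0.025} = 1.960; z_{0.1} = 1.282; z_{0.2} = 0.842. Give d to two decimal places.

d_min ≈ 0.34

For two independent groups of n = 135 each: d_min = (z_{α/2} + z_β)·√(2/n).
z-sum = 1.960 + 0.842 = 2.802.
d_min = 2.802 × √(2/135) = 2.802 × 0.1217 = 0.341.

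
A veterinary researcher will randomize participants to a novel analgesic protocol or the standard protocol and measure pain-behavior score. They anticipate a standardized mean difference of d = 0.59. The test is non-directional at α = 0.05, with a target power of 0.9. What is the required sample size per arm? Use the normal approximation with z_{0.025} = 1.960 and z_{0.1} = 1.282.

n = 61 per group

For two independent groups with equal n: n = 2·((z_{α/2} + z_β) / d)².
z_{α/2} + z_β = 1.960 + 1.282 = 3.242.
n = 2 × (3.242 / 0.59)² = 2 × 5.495² = 2 × 30.19 = 60.4.
Round up to the next whole participant.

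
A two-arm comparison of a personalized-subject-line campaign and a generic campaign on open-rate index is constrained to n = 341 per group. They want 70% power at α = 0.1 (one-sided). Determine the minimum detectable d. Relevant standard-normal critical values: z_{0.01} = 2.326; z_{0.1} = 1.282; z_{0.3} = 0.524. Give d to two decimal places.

For two independent groups of n = 341 each: d_min = (z_{α} + z_β)·√(2/n).
z-sum = 1.282 + 0.524 = 1.806.
d_min = 1.806 × √(2/341) = 1.806 × 0.0766 = 0.138.

d_min ≈ 0.14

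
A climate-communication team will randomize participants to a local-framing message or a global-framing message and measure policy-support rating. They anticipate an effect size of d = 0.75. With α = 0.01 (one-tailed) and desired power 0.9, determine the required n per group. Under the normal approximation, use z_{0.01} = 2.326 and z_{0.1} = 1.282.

n = 47 per group

For two independent groups with equal n: n = 2·((z_{α} + z_β) / d)².
z_{α} + z_β = 2.326 + 1.282 = 3.608.
n = 2 × (3.608 / 0.75)² = 2 × 4.811² = 2 × 23.14 = 46.3.
Round up to the next whole participant.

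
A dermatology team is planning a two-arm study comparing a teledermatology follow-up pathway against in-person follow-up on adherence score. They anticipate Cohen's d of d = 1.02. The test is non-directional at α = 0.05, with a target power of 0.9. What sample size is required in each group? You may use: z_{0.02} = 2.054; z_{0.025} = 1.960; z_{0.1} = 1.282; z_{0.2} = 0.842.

n = 21 per group

For two independent groups with equal n: n = 2·((z_{α/2} + z_β) / d)².
z_{α/2} + z_β = 1.960 + 1.282 = 3.242.
n = 2 × (3.242 / 1.02)² = 2 × 3.178² = 2 × 10.10 = 20.2.
Round up to the next whole participant.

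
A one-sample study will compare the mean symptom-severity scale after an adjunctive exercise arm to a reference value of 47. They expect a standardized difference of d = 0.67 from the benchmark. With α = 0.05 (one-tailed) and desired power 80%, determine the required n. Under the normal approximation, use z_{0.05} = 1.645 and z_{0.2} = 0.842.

For a one-sample test: n = ((z_{α} + z_β) / d)².
z_{α} + z_β = 1.645 + 0.842 = 2.487.
n = (2.487 / 0.67)² = 3.712² = 13.78.
Round up.

n = 14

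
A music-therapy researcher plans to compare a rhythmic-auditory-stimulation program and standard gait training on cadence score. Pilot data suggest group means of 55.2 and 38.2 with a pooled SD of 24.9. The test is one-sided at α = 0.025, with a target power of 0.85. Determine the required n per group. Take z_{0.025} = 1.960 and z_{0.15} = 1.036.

n = 39 per group

Cohen's d = |M₁ − M₂| / SD_pooled = |55.2 − 38.2| / 24.9 = 17.0 / 24.9 = 0.683.
For two independent groups with equal n: n = 2·((z_{α} + z_β) / d)².
z_{α} + z_β = 1.960 + 1.036 = 2.996.
n = 2 × (2.996 / 0.683)² = 2 × 4.387² = 2 × 19.24 = 38.5.
Round up to the next whole participant.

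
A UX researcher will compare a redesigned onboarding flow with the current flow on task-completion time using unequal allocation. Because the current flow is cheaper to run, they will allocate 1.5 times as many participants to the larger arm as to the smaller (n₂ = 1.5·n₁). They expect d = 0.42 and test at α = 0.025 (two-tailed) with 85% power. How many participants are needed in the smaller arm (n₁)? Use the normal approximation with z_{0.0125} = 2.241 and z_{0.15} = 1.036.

With allocation ratio k = n₂/n₁ = 1.5, Var(x̄₁−x̄₂) = σ²(1/n₁ + 1/(k·n₁)) = σ²·(k+1)/(k·n₁).
So n₁ = (1 + 1/k)·((z_{α/2} + z_β)/d)² = 1.667 × (3.277/0.42)².
n₁ = 1.667 × 60.88 = 101.5.
Round up: n₁ = 102, giving n₂ = 1.5 × 102 = 153.

n₁ = 102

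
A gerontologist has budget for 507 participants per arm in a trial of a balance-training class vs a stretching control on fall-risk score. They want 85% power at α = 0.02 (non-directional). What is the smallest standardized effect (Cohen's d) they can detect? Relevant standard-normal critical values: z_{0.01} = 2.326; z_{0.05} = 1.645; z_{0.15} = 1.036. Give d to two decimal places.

d_min ≈ 0.21

For two independent groups of n = 507 each: d_min = (z_{α/2} + z_β)·√(2/n).
z-sum = 2.326 + 1.036 = 3.362.
d_min = 3.362 × √(2/507) = 3.362 × 0.0628 = 0.211.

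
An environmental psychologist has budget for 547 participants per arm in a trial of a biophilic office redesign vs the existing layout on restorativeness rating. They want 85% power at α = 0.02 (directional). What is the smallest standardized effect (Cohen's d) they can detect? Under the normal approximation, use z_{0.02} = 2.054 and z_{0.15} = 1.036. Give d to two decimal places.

For two independent groups of n = 547 each: d_min = (z_{α} + z_β)·√(2/n).
z-sum = 2.054 + 1.036 = 3.090.
d_min = 3.090 × √(2/547) = 3.090 × 0.0605 = 0.187.

d_min ≈ 0.19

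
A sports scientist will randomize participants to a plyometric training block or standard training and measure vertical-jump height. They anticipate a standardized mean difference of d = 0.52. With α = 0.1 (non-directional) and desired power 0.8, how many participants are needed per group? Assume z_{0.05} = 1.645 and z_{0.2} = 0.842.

n = 46 per group

For two independent groups with equal n: n = 2·((z_{α/2} + z_β) / d)².
z_{α/2} + z_β = 1.645 + 0.842 = 2.487.
n = 2 × (2.487 / 0.52)² = 2 × 4.783² = 2 × 22.87 = 45.7.
Round up to the next whole participant.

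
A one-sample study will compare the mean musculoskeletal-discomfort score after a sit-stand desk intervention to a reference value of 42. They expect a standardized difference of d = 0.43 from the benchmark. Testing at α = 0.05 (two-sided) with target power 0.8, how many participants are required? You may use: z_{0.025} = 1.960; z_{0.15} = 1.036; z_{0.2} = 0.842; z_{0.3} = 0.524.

For a one-sample test: n = ((z_{α/2} + z_β) / d)².
z_{α/2} + z_β = 1.960 + 0.842 = 2.802.
n = (2.802 / 0.43)² = 6.516² = 42.46.
Round up.

n = 43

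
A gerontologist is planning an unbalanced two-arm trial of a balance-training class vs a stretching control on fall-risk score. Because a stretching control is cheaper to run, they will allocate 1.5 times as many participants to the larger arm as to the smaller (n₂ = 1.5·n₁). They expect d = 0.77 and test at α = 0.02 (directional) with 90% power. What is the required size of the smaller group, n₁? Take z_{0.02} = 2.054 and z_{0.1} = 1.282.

n₁ = 32

With allocation ratio k = n₂/n₁ = 1.5, Var(x̄₁−x̄₂) = σ²(1/n₁ + 1/(k·n₁)) = σ²·(k+1)/(k·n₁).
So n₁ = (1 + 1/k)·((z_{α} + z_β)/d)² = 1.667 × (3.336/0.77)².
n₁ = 1.667 × 18.77 = 31.3.
Round up: n₁ = 32, giving n₂ = 1.5 × 32 = 48.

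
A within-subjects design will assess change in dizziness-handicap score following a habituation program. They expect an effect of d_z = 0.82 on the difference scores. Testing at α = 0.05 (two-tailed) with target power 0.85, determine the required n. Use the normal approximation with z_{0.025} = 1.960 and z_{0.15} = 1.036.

For a paired (one-sample on differences) test: n = ((z_{α/2} + z_β) / d)².
z_{α/2} + z_β = 1.960 + 1.036 = 2.996.
n = (2.996 / 0.82)² = 3.654² = 13.35.
Round up.

n = 14 pairs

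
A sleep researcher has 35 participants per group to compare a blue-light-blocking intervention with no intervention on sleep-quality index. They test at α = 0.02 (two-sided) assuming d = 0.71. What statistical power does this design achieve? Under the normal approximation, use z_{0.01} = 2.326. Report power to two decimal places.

power ≈ 0.74

For two equal groups, power = Φ(d·√(n/2) − z_{α/2}).
d·√(n/2) = 0.71 × √(35/2) = 0.71 × 4.183 = 2.970.
z_β = 2.970 − 2.326 = 0.644.
Power = Φ(0.644) = 0.740.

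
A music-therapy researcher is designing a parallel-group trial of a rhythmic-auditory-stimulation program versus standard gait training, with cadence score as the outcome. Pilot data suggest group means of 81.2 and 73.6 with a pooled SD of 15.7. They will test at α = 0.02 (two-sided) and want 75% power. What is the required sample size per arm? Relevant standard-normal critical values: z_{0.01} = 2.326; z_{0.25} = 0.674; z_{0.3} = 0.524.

n = 77 per group

Cohen's d = |M₁ − M₂| / SD_pooled = |81.2 − 73.6| / 15.7 = 7.6 / 15.7 = 0.484.
For two independent groups with equal n: n = 2·((z_{α/2} + z_β) / d)².
z_{α/2} + z_β = 2.326 + 0.674 = 3.000.
n = 2 × (3.000 / 0.484)² = 2 × 6.198² = 2 × 38.42 = 76.8.
Round up to the next whole participant.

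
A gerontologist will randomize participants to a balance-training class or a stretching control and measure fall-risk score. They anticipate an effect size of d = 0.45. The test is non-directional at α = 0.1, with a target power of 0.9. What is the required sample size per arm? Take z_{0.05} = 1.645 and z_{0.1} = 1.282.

For two independent groups with equal n: n = 2·((z_{α/2} + z_β) / d)².
z_{α/2} + z_β = 1.645 + 1.282 = 2.927.
n = 2 × (2.927 / 0.45)² = 2 × 6.504² = 2 × 42.31 = 84.6.
Round up to the next whole participant.

n = 85 per group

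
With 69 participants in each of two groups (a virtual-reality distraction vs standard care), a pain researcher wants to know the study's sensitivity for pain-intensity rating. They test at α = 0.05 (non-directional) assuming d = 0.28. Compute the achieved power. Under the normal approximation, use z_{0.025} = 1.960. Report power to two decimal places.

For two equal groups, power = Φ(d·√(n/2) − z_{α/2}).
d·√(n/2) = 0.28 × √(69/2) = 0.28 × 5.874 = 1.645.
z_β = 1.645 − 1.960 = -0.315.
Power = Φ(-0.315) = 0.376.

power ≈ 0.38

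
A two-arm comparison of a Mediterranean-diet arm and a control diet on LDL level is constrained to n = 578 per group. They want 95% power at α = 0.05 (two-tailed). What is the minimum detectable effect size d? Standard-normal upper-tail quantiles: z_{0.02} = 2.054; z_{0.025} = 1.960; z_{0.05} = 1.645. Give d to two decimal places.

d_min ≈ 0.21

For two independent groups of n = 578 each: d_min = (z_{α/2} + z_β)·√(2/n).
z-sum = 1.960 + 1.645 = 3.605.
d_min = 3.605 × √(2/578) = 3.605 × 0.0588 = 0.212.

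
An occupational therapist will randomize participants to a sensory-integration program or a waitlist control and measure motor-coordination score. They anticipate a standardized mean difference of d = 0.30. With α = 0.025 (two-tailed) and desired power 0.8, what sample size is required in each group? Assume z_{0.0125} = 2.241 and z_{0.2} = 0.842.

For two independent groups with equal n: n = 2·((z_{α/2} + z_β) / d)².
z_{α/2} + z_β = 2.241 + 0.842 = 3.083.
n = 2 × (3.083 / 0.30)² = 2 × 10.277² = 2 × 105.61 = 211.2.
Round up to the next whole participant.

n = 212 per group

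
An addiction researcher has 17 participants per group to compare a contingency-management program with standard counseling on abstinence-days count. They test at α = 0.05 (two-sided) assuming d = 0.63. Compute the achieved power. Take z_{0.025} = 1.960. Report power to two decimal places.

power ≈ 0.45

For two equal groups, power = Φ(d·√(n/2) − z_{α/2}).
d·√(n/2) = 0.63 × √(17/2) = 0.63 × 2.915 = 1.837.
z_β = 1.837 − 1.960 = -0.123.
Power = Φ(-0.123) = 0.451.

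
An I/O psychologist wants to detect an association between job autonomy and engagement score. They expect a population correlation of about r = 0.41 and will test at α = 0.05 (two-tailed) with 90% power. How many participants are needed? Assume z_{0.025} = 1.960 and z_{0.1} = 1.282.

n = 59

Fisher's z: C = ½·ln((1+r)/(1−r)) = ½·ln(2.3898) = 0.4356.
n = ((z_{α/2} + z_β)/C)² + 3.
(1.960 + 1.282) / 0.4356 = 3.242 / 0.4356 = 7.443.
n = 7.443² + 3 = 55.39 + 3 = 58.4.
Round up.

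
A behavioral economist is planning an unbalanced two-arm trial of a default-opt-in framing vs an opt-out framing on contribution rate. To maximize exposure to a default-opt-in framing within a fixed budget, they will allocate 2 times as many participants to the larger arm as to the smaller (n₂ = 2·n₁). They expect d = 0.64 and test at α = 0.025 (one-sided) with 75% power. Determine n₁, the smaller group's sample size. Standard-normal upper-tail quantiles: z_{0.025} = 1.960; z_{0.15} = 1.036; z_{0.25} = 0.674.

n₁ = 26

With allocation ratio k = n₂/n₁ = 2, Var(x̄₁−x̄₂) = σ²(1/n₁ + 1/(k·n₁)) = σ²·(k+1)/(k·n₁).
So n₁ = (1 + 1/k)·((z_{α} + z_β)/d)² = 1.500 × (2.634/0.64)².
n₁ = 1.500 × 16.94 = 25.4.
Round up: n₁ = 26, giving n₂ = 2 × 26 = 52.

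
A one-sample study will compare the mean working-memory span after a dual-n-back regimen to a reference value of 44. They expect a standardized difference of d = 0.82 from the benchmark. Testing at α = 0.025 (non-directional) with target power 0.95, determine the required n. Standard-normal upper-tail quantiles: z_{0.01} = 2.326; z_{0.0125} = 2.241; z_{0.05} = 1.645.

For a one-sample test: n = ((z_{α/2} + z_β) / d)².
z_{α/2} + z_β = 2.241 + 1.645 = 3.886.
n = (3.886 / 0.82)² = 4.739² = 22.46.
Round up.

n = 23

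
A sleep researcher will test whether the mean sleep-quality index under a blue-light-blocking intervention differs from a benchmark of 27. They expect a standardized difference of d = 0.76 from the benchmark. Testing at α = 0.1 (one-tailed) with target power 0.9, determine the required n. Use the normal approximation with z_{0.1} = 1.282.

For a one-sample test: n = ((z_{α} + z_β) / d)².
z_{α} + z_β = 1.282 + 1.282 = 2.564.
n = (2.564 / 0.76)² = 3.374² = 11.38.
Round up.

n = 12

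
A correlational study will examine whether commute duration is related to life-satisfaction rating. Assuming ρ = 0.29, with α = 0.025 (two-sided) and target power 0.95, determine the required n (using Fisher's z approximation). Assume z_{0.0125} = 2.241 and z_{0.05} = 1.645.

n = 173

Fisher's z: C = ½·ln((1+r)/(1−r)) = ½·ln(1.8169) = 0.2986.
n = ((z_{α/2} + z_β)/C)² + 3.
(2.241 + 1.645) / 0.2986 = 3.886 / 0.2986 = 13.014.
n = 13.014² + 3 = 169.37 + 3 = 172.4.
Round up.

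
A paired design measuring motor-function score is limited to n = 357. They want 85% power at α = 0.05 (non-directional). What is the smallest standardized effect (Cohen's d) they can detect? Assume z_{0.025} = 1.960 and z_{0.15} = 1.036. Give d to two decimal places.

For a single sample (or paired design) of n = 357: d_min = (z_{α/2} + z_β)/√n.
z-sum = 1.960 + 1.036 = 2.996.
d_min = 2.996 / √357 = 2.996 / 18.894 = 0.159.

d_min ≈ 0.16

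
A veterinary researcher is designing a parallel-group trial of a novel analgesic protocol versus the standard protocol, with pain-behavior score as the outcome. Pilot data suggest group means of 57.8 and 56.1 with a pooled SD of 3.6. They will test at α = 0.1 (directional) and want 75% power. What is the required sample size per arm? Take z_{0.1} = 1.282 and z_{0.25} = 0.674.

n = 35 per group

Cohen's d = |M₁ − M₂| / SD_pooled = |57.8 − 56.1| / 3.6 = 1.7 / 3.6 = 0.472.
For two independent groups with equal n: n = 2·((z_{α} + z_β) / d)².
z_{α} + z_β = 1.282 + 0.674 = 1.956.
n = 2 × (1.956 / 0.472)² = 2 × 4.144² = 2 × 17.17 = 34.3.
Round up to the next whole participant.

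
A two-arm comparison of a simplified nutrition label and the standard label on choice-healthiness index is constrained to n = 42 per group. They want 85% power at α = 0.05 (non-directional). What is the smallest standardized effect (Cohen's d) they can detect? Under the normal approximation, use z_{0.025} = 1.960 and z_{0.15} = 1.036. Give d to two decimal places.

For two independent groups of n = 42 each: d_min = (z_{α/2} + z_β)·√(2/n).
z-sum = 1.960 + 1.036 = 2.996.
d_min = 2.996 × √(2/42) = 2.996 × 0.2182 = 0.654.

d_min ≈ 0.65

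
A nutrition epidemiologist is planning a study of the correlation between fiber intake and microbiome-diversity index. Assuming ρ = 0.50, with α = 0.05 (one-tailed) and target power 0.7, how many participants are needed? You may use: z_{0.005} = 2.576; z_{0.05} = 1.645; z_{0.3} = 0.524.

Fisher's z: C = ½·ln((1+r)/(1−r)) = ½·ln(3.0000) = 0.5493.
n = ((z_{α} + z_β)/C)² + 3.
(1.645 + 0.524) / 0.5493 = 2.169 / 0.5493 = 3.949.
n = 3.949² + 3 = 15.59 + 3 = 18.6.
Round up.

n = 19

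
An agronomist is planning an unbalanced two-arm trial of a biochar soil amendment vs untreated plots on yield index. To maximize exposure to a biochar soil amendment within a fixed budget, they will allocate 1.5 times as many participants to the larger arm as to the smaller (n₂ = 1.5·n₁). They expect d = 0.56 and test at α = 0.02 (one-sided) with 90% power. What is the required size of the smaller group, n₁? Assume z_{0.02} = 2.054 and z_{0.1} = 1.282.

n₁ = 60

With allocation ratio k = n₂/n₁ = 1.5, Var(x̄₁−x̄₂) = σ²(1/n₁ + 1/(k·n₁)) = σ²·(k+1)/(k·n₁).
So n₁ = (1 + 1/k)·((z_{α} + z_β)/d)² = 1.667 × (3.336/0.56)².
n₁ = 1.667 × 35.49 = 59.1.
Round up: n₁ = 60, giving n₂ = 1.5 × 60 = 90.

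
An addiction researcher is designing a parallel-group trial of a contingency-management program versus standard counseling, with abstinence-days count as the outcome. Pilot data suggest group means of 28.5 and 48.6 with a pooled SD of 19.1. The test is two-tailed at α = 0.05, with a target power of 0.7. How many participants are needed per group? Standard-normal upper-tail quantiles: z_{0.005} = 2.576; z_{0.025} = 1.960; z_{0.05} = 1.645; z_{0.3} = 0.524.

n = 12 per group

Cohen's d = |M₁ − M₂| / SD_pooled = |28.5 − 48.6| / 19.1 = 20.1 / 19.1 = 1.052.
For two independent groups with equal n: n = 2·((z_{α/2} + z_β) / d)².
z_{α/2} + z_β = 1.960 + 0.524 = 2.484.
n = 2 × (2.484 / 1.052)² = 2 × 2.361² = 2 × 5.58 = 11.2.
Round up to the next whole participant.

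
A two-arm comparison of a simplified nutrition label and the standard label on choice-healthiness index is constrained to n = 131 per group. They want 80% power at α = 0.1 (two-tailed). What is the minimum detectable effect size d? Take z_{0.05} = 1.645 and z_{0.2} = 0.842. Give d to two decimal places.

For two independent groups of n = 131 each: d_min = (z_{α/2} + z_β)·√(2/n).
z-sum = 1.645 + 0.842 = 2.487.
d_min = 2.487 × √(2/131) = 2.487 × 0.1236 = 0.307.

d_min ≈ 0.31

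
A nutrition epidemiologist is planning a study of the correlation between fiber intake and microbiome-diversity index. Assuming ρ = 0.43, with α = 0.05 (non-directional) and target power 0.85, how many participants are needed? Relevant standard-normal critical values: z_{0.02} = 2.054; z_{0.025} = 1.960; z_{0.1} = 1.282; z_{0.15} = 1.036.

Fisher's z: C = ½·ln((1+r)/(1−r)) = ½·ln(2.5088) = 0.4599.
n = ((z_{α/2} + z_β)/C)² + 3.
(1.960 + 1.036) / 0.4599 = 2.996 / 0.4599 = 6.514.
n = 6.514² + 3 = 42.44 + 3 = 45.4.
Round up.

n = 46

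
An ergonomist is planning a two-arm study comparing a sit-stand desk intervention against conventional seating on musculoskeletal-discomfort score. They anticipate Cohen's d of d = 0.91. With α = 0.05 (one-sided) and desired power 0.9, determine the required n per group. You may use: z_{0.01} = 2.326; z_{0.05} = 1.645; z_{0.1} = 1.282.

n = 21 per group

For two independent groups with equal n: n = 2·((z_{α} + z_β) / d)².
z_{α} + z_β = 1.645 + 1.282 = 2.927.
n = 2 × (2.927 / 0.91)² = 2 × 3.216² = 2 × 10.35 = 20.7.
Round up to the next whole participant.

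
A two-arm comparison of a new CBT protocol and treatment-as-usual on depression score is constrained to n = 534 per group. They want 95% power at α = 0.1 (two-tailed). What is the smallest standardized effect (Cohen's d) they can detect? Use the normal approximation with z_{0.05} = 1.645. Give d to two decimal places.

d_min ≈ 0.20

For two independent groups of n = 534 each: d_min = (z_{α/2} + z_β)·√(2/n).
z-sum = 1.645 + 1.645 = 3.290.
d_min = 3.290 × √(2/534) = 3.290 × 0.0612 = 0.201.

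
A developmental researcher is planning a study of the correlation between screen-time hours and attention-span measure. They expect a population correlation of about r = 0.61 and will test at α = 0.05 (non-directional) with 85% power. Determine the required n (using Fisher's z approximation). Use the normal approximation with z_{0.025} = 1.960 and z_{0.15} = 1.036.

Fisher's z: C = ½·ln((1+r)/(1−r)) = ½·ln(4.1282) = 0.7089.
n = ((z_{α/2} + z_β)/C)² + 3.
(1.960 + 1.036) / 0.7089 = 2.996 / 0.7089 = 4.226.
n = 4.226² + 3 = 17.86 + 3 = 20.9.
Round up.

n = 21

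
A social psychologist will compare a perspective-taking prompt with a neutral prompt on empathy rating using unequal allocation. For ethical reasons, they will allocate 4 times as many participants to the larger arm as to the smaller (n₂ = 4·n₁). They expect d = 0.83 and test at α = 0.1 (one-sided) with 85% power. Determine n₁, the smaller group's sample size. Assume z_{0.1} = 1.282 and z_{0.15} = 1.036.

With allocation ratio k = n₂/n₁ = 4, Var(x̄₁−x̄₂) = σ²(1/n₁ + 1/(k·n₁)) = σ²·(k+1)/(k·n₁).
So n₁ = (1 + 1/k)·((z_{α} + z_β)/d)² = 1.250 × (2.318/0.83)².
n₁ = 1.250 × 7.80 = 9.7.
Round up: n₁ = 10, giving n₂ = 4 × 10 = 40.

n₁ = 10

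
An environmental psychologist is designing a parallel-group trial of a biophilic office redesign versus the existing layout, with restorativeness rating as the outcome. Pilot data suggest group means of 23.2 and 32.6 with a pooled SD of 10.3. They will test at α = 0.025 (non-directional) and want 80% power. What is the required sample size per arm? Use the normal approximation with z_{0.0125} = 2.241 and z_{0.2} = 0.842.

n = 23 per group

Cohen's d = |M₁ − M₂| / SD_pooled = |23.2 − 32.6| / 10.3 = 9.4 / 10.3 = 0.913.
For two independent groups with equal n: n = 2·((z_{α/2} + z_β) / d)².
z_{α/2} + z_β = 2.241 + 0.842 = 3.083.
n = 2 × (3.083 / 0.913)² = 2 × 3.377² = 2 × 11.40 = 22.8.
Round up to the next whole participant.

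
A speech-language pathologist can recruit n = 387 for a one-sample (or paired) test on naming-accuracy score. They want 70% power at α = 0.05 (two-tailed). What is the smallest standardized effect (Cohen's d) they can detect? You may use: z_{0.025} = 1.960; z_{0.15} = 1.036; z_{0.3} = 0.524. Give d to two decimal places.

For a single sample (or paired design) of n = 387: d_min = (z_{α/2} + z_β)/√n.
z-sum = 1.960 + 0.524 = 2.484.
d_min = 2.484 / √387 = 2.484 / 19.672 = 0.126.

d_min ≈ 0.13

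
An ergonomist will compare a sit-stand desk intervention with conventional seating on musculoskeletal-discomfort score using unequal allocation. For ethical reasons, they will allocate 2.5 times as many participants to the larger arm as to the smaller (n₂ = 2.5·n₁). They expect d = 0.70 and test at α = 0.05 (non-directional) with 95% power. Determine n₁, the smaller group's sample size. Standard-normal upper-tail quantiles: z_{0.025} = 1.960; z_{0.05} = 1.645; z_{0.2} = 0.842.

n₁ = 38

With allocation ratio k = n₂/n₁ = 2.5, Var(x̄₁−x̄₂) = σ²(1/n₁ + 1/(k·n₁)) = σ²·(k+1)/(k·n₁).
So n₁ = (1 + 1/k)·((z_{α/2} + z_β)/d)² = 1.400 × (3.605/0.70)².
n₁ = 1.400 × 26.52 = 37.1.
Round up: n₁ = 38, giving n₂ = 2.5 × 38 = 95.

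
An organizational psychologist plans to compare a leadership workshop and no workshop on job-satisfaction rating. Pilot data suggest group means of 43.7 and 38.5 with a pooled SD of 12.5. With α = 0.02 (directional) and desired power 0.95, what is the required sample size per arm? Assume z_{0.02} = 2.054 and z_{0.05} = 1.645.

n = 159 per group

Cohen's d = |M₁ − M₂| / SD_pooled = |43.7 − 38.5| / 12.5 = 5.2 / 12.5 = 0.416.
For two independent groups with equal n: n = 2·((z_{α} + z_β) / d)².
z_{α} + z_β = 2.054 + 1.645 = 3.699.
n = 2 × (3.699 / 0.416)² = 2 × 8.892² = 2 × 79.06 = 158.1.
Round up to the next whole participant.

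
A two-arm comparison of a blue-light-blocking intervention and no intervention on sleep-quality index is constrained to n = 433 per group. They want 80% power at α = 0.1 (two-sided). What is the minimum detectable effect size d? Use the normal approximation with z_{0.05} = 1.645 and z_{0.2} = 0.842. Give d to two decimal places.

For two independent groups of n = 433 each: d_min = (z_{α/2} + z_β)·√(2/n).
z-sum = 1.645 + 0.842 = 2.487.
d_min = 2.487 × √(2/433) = 2.487 × 0.0680 = 0.169.

d_min ≈ 0.17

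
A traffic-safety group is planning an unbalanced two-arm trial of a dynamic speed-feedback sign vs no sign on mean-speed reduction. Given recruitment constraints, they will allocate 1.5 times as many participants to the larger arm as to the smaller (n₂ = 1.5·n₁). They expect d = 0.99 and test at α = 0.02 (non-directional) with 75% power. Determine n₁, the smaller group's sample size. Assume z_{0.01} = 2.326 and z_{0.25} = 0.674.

With allocation ratio k = n₂/n₁ = 1.5, Var(x̄₁−x̄₂) = σ²(1/n₁ + 1/(k·n₁)) = σ²·(k+1)/(k·n₁).
So n₁ = (1 + 1/k)·((z_{α/2} + z_β)/d)² = 1.667 × (3.000/0.99)².
n₁ = 1.667 × 9.18 = 15.3.
Round up: n₁ = 16, giving n₂ = 1.5 × 16 = 24.

n₁ = 16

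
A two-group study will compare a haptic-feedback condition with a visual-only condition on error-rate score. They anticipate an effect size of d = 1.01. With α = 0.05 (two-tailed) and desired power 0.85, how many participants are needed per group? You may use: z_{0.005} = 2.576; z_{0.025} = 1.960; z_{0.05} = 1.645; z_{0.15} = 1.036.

For two independent groups with equal n: n = 2·((z_{α/2} + z_β) / d)².
z_{α/2} + z_β = 1.960 + 1.036 = 2.996.
n = 2 × (2.996 / 1.01)² = 2 × 2.966² = 2 × 8.80 = 17.6.
Round up to the next whole participant.

n = 18 per group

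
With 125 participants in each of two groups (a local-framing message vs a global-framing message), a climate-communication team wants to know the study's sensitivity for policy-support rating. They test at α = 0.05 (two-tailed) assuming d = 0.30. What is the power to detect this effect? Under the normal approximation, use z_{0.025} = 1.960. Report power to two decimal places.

For two equal groups, power = Φ(d·√(n/2) − z_{α/2}).
d·√(n/2) = 0.30 × √(125/2) = 0.30 × 7.906 = 2.372.
z_β = 2.372 − 1.960 = 0.412.
Power = Φ(0.412) = 0.660.

power ≈ 0.66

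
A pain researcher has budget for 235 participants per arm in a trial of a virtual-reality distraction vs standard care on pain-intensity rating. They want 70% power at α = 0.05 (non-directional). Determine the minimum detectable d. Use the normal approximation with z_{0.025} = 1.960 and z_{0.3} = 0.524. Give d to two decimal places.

For two independent groups of n = 235 each: d_min = (z_{α/2} + z_β)·√(2/n).
z-sum = 1.960 + 0.524 = 2.484.
d_min = 2.484 × √(2/235) = 2.484 × 0.0923 = 0.229.

d_min ≈ 0.23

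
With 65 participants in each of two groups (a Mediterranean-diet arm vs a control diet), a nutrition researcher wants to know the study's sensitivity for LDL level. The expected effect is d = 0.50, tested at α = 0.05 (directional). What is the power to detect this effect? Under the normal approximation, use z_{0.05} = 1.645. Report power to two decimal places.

For two equal groups, power = Φ(d·√(n/2) − z_{α}).
d·√(n/2) = 0.50 × √(65/2) = 0.50 × 5.701 = 2.850.
z_β = 2.850 − 1.645 = 1.205.
Power = Φ(1.205) = 0.886.

power ≈ 0.89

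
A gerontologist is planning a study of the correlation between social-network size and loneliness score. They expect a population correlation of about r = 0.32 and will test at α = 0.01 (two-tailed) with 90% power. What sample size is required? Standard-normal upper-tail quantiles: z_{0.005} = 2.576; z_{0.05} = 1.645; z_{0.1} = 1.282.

Fisher's z: C = ½·ln((1+r)/(1−r)) = ½·ln(1.9412) = 0.3316.
n = ((z_{α/2} + z_β)/C)² + 3.
(2.576 + 1.282) / 0.3316 = 3.858 / 0.3316 = 11.634.
n = 11.634² + 3 = 135.36 + 3 = 138.4.
Round up.

n = 139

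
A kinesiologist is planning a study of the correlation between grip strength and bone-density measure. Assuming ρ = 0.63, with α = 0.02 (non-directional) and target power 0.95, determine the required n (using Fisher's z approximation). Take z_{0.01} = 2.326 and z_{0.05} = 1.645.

n = 32

Fisher's z: C = ½·ln((1+r)/(1−r)) = ½·ln(4.4054) = 0.7414.
n = ((z_{α/2} + z_β)/C)² + 3.
(2.326 + 1.645) / 0.7414 = 3.971 / 0.7414 = 5.356.
n = 5.356² + 3 = 28.69 + 3 = 31.7.
Round up.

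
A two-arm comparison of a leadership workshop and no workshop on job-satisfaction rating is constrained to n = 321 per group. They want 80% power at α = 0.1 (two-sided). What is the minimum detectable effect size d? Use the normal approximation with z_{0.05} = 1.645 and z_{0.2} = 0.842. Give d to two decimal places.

For two independent groups of n = 321 each: d_min = (z_{α/2} + z_β)·√(2/n).
z-sum = 1.645 + 0.842 = 2.487.
d_min = 2.487 × √(2/321) = 2.487 × 0.0789 = 0.196.

d_min ≈ 0.20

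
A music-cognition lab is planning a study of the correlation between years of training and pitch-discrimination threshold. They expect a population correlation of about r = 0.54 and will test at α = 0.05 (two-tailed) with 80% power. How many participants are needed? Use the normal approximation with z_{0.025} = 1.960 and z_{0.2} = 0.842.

Fisher's z: C = ½·ln((1+r)/(1−r)) = ½·ln(3.3478) = 0.6042.
n = ((z_{α/2} + z_β)/C)² + 3.
(1.960 + 0.842) / 0.6042 = 2.802 / 0.6042 = 4.638.
n = 4.638² + 3 = 21.51 + 3 = 24.5.
Round up.

n = 25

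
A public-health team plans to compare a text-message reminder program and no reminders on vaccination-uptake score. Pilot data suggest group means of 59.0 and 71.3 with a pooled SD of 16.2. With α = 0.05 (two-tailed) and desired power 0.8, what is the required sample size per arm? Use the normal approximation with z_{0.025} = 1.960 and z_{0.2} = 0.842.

Cohen's d = |M₁ − M₂| / SD_pooled = |59.0 − 71.3| / 16.2 = 12.3 / 16.2 = 0.759.
For two independent groups with equal n: n = 2·((z_{α/2} + z_β) / d)².
z_{α/2} + z_β = 1.960 + 0.842 = 2.802.
n = 2 × (2.802 / 0.759)² = 2 × 3.692² = 2 × 13.63 = 27.3.
Round up to the next whole participant.

n = 28 per group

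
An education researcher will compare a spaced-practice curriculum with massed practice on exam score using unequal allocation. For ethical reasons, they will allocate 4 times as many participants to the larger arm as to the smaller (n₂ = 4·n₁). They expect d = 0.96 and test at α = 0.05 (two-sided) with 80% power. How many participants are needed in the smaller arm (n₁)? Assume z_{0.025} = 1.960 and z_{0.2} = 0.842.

With allocation ratio k = n₂/n₁ = 4, Var(x̄₁−x̄₂) = σ²(1/n₁ + 1/(k·n₁)) = σ²·(k+1)/(k·n₁).
So n₁ = (1 + 1/k)·((z_{α/2} + z_β)/d)² = 1.250 × (2.802/0.96)².
n₁ = 1.250 × 8.52 = 10.6.
Round up: n₁ = 11, giving n₂ = 4 × 11 = 44.

n₁ = 11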